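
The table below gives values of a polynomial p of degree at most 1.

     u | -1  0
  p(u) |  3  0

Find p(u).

p(u) = -3u

Write p(u) = au + b. Substituting each data point gives a linear system:
  -a + b = 3
  b = 0
Solving the system yields a = -3, b = 0.
So p(u) = -3u.
Check: p(-1) = 3. ✓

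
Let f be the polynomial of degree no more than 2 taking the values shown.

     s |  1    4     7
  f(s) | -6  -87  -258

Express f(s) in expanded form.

Write f(s) = as^2 + bs + c. Substituting each data point gives a linear system:
  a + b + c = -6
  16a + 4b + c = -87
  49a + 7b + c = -258
Solving the system yields a = -5, b = -2, c = 1.
So f(s) = -5s² - 2s + 1.
Check: f(1) = -6. ✓

f(s) = -5s^2 - 2s + 1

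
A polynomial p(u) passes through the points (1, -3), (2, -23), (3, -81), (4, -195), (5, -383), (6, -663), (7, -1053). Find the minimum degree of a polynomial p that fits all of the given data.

3

Forward differences of the values at u = 1, 2, 3, 4, 5, 6, 7:
  p  : -3  -23  -81  -195  -383  -663  -1053
  Δ  : -20  -58  -114  -188  -280  -390
  Δ^2: -38  -56  -74  -92  -110
  Δ^3: -18  -18  -18  -18
  Δ^4: 0  0  0
  Δ^5: 0  0
  Δ^6: 0
The third differences are constant (-18) and nonzero, while all higher differences vanish, so the minimal degree is 3.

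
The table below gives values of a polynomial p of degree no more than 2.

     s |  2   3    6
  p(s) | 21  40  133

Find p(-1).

Write p(s) = as^2 + bs + c. Substituting each data point gives a linear system:
  4a + 2b + c = 21
  9a + 3b + c = 40
  36a + 6b + c = 133
Solving the system yields a = 3, b = 4, c = 1.
So p(s) = 3s² + 4s + 1.
Then p(-1) = 0.

0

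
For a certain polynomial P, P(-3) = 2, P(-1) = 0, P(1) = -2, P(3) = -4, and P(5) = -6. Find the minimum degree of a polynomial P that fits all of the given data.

1

Forward differences of the values at s = -3, -1, 1, 3, 5:
  P  : 2  0  -2  -4  -6
  Δ  : -2  -2  -2  -2
  Δ^2: 0  0  0
  Δ^3: 0  0
  Δ^4: 0
The first differences are constant (-2) and nonzero, while all higher differences vanish, so the minimal degree is 1.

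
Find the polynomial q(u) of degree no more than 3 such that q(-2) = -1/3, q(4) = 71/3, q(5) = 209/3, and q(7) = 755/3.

Using the Lagrange interpolation formula with nodes -2, 4, 5, 7:
  L_0(u) = (u - 4)(u - 5)(u - 7) / -378
  L_1(u) = (u + 2)(u - 5)(u - 7) / 18
  L_2(u) = (u + 2)(u - 4)(u - 7) / -14
  L_3(u) = (u + 2)(u - 4)(u - 5) / 54
Then q(u) = -1/3·L_0(u) + 71/3·L_1(u) + 209/3·L_2(u) + 755/3·L_3(u).
Expanding and collecting terms gives q(u) = u^3 - u^2 - 6u - 1/3.
Check: q(4) = 71/3. ✓

q(u) = u^3 - u^2 - 6u - 1/3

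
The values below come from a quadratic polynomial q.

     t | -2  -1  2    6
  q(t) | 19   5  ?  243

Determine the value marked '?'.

35

The 3 known points determine the degree-2 polynomial uniquely.
Write q(t) = at^2 + bt + c. Substituting each data point gives a linear system:
  4a - 2b + c = 19
  a - b + c = 5
  36a + 6b + c = 243
Solving the system yields a = 6, b = 4, c = 3.
So q(t) = 6t^2 + 4t + 3.
Then q(2) = 35.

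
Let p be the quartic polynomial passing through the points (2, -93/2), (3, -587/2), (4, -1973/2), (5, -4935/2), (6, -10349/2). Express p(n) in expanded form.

Write p(n) = an^4 + bn^3 + cn^2 + dn + e. Substituting each data point gives a linear system:
  16a + 8b + 4c + 2d + e = -93/2
  81a + 27b + 9c + 3d + e = -587/2
  256a + 64b + 16c + 4d + e = -1973/2
  625a + 125b + 25c + 5d + e = -4935/2
  1296a + 216b + 36c + 6d + e = -10349/2
Solving the system yields a = -4, b = -1, c = 6, d = 2, e = -5/2.
So p(n) = -4n^4 - n^3 + 6n^2 + 2n - 5/2.
Check: p(6) = -10349/2. ✓

p(n) = -4n^4 - n^3 + 6n^2 + 2n - 5/2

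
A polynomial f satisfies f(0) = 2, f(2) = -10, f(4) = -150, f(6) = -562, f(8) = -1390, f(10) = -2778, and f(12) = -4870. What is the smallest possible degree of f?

3

Forward differences of the values at t = 0, 2, 4, 6, 8, 10, 12:
  f  : 2  -10  -150  -562  -1390  -2778  -4870
  Δ  : -12  -140  -412  -828  -1388  -2092
  Δ^2: -128  -272  -416  -560  -704
  Δ^3: -144  -144  -144  -144
  Δ^4: 0  0  0
  Δ^5: 0  0
  Δ^6: 0
The third differences are constant (-144) and nonzero, while all higher differences vanish, so the minimal degree is 3.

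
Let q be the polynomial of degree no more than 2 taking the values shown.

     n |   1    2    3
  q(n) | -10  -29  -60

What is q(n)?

q(n) = -6n^2 - n - 3

Write q(n) = an^2 + bn + c. Substituting each data point gives a linear system:
  a + b + c = -10
  4a + 2b + c = -29
  9a + 3b + c = -60
Solving the system yields a = -6, b = -1, c = -3.
So q(n) = -6n² - n - 3.
Check: q(3) = -60. ✓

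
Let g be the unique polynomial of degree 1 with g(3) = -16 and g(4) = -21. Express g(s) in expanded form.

Write g(s) = as + b. Substituting each data point gives a linear system:
  3a + b = -16
  4a + b = -21
Solving the system yields a = -5, b = -1.
So g(s) = -5s - 1.
Check: g(3) = -16. ✓

g(s) = -5s - 1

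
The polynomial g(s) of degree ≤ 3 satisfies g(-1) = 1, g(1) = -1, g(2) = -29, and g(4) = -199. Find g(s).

g(s) = -2s^3 - 5s^2 + s + 5

Write g(s) = as^3 + bs^2 + cs + d. Substituting each data point gives a linear system:
  -a + b - c + d = 1
  a + b + c + d = -1
  8a + 4b + 2c + d = -29
  64a + 16b + 4c + d = -199
Solving the system yields a = -2, b = -5, c = 1, d = 5.
So g(s) = -2s^3 - 5s^2 + s + 5.
Check: g(1) = -1. ✓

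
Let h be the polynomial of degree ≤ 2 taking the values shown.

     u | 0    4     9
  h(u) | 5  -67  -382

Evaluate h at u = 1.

Using the Lagrange interpolation formula with nodes 0, 4, 9:
  L_0(u) = (u - 4)(u - 9) / 36
  L_1(u) = u(u - 9) / -20
  L_2(u) = u(u - 4) / 45
Then h(u) = 5·L_0(u) - 67·L_1(u) - 382·L_2(u).
Expanding and collecting terms gives h(u) = -5u^2 + 2u + 5.
Evaluating at u = 1: h(1) = 2.

2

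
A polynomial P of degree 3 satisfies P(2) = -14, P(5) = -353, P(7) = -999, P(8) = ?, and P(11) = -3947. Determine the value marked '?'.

The 4 known points determine the degree-3 polynomial uniquely.
Write P(n) = an^3 + bn^2 + cn + d. Substituting each data point gives a linear system:
  8a + 4b + 2c + d = -14
  125a + 25b + 5c + d = -353
  343a + 49b + 7c + d = -999
  1331a + 121b + 11c + d = -3947
Solving the system yields a = -3, b = 0, c = 4, d = 2.
So P(n) = -3n³ + 4n + 2.
Then P(8) = -1502.

-1502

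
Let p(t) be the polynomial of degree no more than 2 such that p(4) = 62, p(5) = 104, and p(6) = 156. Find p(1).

-4

Using the Lagrange interpolation formula with nodes 4, 5, 6:
  L_0(t) = (t - 5)(t - 6) / 2
  L_1(t) = (t - 4)(t - 6) / -1
  L_2(t) = (t - 4)(t - 5) / 2
Then p(t) = 62·L_0(t) + 104·L_1(t) + 156·L_2(t).
Expanding and collecting terms gives p(t) = 5t^2 - 3t - 6.
Evaluating at t = 1: p(1) = -4.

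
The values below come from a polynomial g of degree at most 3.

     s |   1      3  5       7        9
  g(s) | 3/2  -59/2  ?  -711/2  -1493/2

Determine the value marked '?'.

-265/2

On equispaced nodes a degree-3 polynomial has vanishing fourth forward difference, so
  g(1) - 4·g(3) + 6·g(5) - 4·g(7) + g(9) = 0.
Substituting the known values and solving for g(5):
  6·g(5) = -795
  g(5) = -265/2.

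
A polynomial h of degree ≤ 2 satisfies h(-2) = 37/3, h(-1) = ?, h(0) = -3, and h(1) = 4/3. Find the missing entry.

The 3 known points determine the degree-2 polynomial uniquely.
Write h(x) = ax^2 + bx + c. Substituting each data point gives a linear system:
  4a - 2b + c = 37/3
  c = -3
  a + b + c = 4/3
Solving the system yields a = 4, b = 1/3, c = -3.
So h(x) = 4x^2 + (1/3)x - 3.
Then h(-1) = 2/3.

2/3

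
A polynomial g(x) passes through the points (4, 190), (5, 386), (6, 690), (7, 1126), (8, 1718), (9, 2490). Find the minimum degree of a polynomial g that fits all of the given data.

Forward differences of the values at x = 4, 5, 6, 7, 8, 9:
  g  : 190  386  690  1126  1718  2490
  Δ  : 196  304  436  592  772
  Δ^2: 108  132  156  180
  Δ^3: 24  24  24
  Δ^4: 0  0
  Δ^5: 0
The third differences are constant (24) and nonzero, while all higher differences vanish, so the minimal degree is 3.

3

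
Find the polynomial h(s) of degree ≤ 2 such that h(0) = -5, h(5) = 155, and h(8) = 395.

Write h(s) = as^2 + bs + c. Substituting each data point gives a linear system:
  c = -5
  25a + 5b + c = 155
  64a + 8b + c = 395
Solving the system yields a = 6, b = 2, c = -5.
So h(s) = 6s² + 2s - 5.
Check: h(0) = -5. ✓

h(s) = 6s^2 + 2s - 5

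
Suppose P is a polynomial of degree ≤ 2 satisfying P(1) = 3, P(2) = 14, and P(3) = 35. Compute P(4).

66

Using the Lagrange interpolation formula with nodes 1, 2, 3:
  L_0(t) = (t - 2)(t - 3) / 2
  L_1(t) = (t - 1)(t - 3) / -1
  L_2(t) = (t - 1)(t - 2) / 2
Then P(t) = 3·L_0(t) + 14·L_1(t) + 35·L_2(t).
Expanding and collecting terms gives P(t) = 5t^2 - 4t + 2.
Evaluating at t = 4: P(4) = 66.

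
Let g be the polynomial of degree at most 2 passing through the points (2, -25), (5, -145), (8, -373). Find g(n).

Write g(n) = an^2 + bn + c. Substituting each data point gives a linear system:
  4a + 2b + c = -25
  25a + 5b + c = -145
  64a + 8b + c = -373
Solving the system yields a = -6, b = 2, c = -5.
So g(n) = -6n^2 + 2n - 5.
Check: g(2) = -25. ✓

g(n) = -6n^2 + 2n - 5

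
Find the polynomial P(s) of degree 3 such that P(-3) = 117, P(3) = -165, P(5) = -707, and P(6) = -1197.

P(s) = -5s^3 - 3s^2 - 2s + 3

Write P(s) = as^3 + bs^2 + cs + d. Substituting each data point gives a linear system:
  -27a + 9b - 3c + d = 117
  27a + 9b + 3c + d = -165
  125a + 25b + 5c + d = -707
  216a + 36b + 6c + d = -1197
Solving the system yields a = -5, b = -3, c = -2, d = 3.
So P(s) = -5s³ - 3s² - 2s + 3.
Check: P(-3) = 117. ✓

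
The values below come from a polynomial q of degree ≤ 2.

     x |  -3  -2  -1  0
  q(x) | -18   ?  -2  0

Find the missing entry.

-8

The 3 known points determine the degree-2 polynomial uniquely.
Write q(x) = ax^2 + bx + c. Substituting each data point gives a linear system:
  9a - 3b + c = -18
  a - b + c = -2
  c = 0
Solving the system yields a = -2, b = 0, c = 0.
So q(x) = -2x^2.
Then q(-2) = -8.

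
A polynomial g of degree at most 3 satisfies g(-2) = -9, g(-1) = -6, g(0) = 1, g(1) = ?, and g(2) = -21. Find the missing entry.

0

The 4 known points determine the degree-3 polynomial uniquely.
Write g(n) = an^3 + bn^2 + cn + d. Substituting each data point gives a linear system:
  -8a + 4b - 2c + d = -9
  -a + b - c + d = -6
  d = 1
  8a + 4b + 2c + d = -21
Solving the system yields a = -2, b = -4, c = 5, d = 1.
So g(n) = -2n^3 - 4n^2 + 5n + 1.
Then g(1) = 0.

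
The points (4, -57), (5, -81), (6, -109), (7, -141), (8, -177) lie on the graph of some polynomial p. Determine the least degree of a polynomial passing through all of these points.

Forward differences of the values at n = 4, 5, 6, 7, 8:
  p  : -57  -81  -109  -141  -177
  Δ  : -24  -28  -32  -36
  Δ^2: -4  -4  -4
  Δ^3: 0  0
  Δ^4: 0
The second differences are constant (-4) and nonzero, while all higher differences vanish, so the minimal degree is 2.

2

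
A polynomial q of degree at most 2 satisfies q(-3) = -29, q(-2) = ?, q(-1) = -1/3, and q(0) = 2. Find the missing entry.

-32/3

The 3 known points determine the degree-2 polynomial uniquely.
Write q(u) = au^2 + bu + c. Substituting each data point gives a linear system:
  9a - 3b + c = -29
  a - b + c = -1/3
  c = 2
Solving the system yields a = -4, b = -5/3, c = 2.
So q(u) = -4u² - (5/3)u + 2.
Then q(-2) = -32/3.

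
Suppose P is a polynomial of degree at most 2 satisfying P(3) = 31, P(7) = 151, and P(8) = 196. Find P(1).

Using the Lagrange interpolation formula with nodes 3, 7, 8:
  L_0(t) = (t - 7)(t - 8) / 20
  L_1(t) = (t - 3)(t - 8) / -4
  L_2(t) = (t - 3)(t - 7) / 5
Then P(t) = 31·L_0(t) + 151·L_1(t) + 196·L_2(t).
Expanding and collecting terms gives P(t) = 3t^2 + 4.
Evaluating at t = 1: P(1) = 7.

7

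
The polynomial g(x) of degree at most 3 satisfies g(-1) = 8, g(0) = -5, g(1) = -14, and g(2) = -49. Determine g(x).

g(x) = -5x^3 + 2x^2 - 6x - 5

Using the Lagrange interpolation formula with nodes -1, 0, 1, 2:
  L_0(x) = x(x - 1)(x - 2) / -6
  L_1(x) = (x + 1)(x - 1)(x - 2) / 2
  L_2(x) = (x + 1)x(x - 2) / -2
  L_3(x) = (x + 1)x(x - 1) / 6
Then g(x) = 8·L_0(x) - 5·L_1(x) - 14·L_2(x) - 49·L_3(x).
Expanding and collecting terms gives g(x) = -5x^3 + 2x^2 - 6x - 5.
Check: g(0) = -5. ✓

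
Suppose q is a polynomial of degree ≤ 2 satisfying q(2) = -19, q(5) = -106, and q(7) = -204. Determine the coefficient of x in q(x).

Write q(x) = ax^2 + bx + c. Substituting each data point gives a linear system:
  4a + 2b + c = -19
  25a + 5b + c = -106
  49a + 7b + c = -204
Solving the system yields a = -4, b = -1, c = -1.
So q(x) = -4x^2 - x - 1.
The coefficient of x is -1.

-1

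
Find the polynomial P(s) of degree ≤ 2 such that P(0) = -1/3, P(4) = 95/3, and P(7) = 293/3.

Write P(s) = as^2 + bs + c. Substituting each data point gives a linear system:
  c = -1/3
  16a + 4b + c = 95/3
  49a + 7b + c = 293/3
Solving the system yields a = 2, b = 0, c = -1/3.
So P(s) = 2s^2 - 1/3.
Check: P(4) = 95/3. ✓

P(s) = 2s^2 - 1/3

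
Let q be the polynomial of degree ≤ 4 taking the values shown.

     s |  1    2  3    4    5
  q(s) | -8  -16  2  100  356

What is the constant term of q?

Write q(s) = as^4 + bs^3 + cs^2 + ds + e. Substituting each data point gives a linear system:
  a + b + c + d + e = -8
  16a + 8b + 4c + 2d + e = -16
  81a + 27b + 9c + 3d + e = 2
  256a + 64b + 16c + 4d + e = 100
  625a + 125b + 25c + 5d + e = 356
Solving the system yields a = 1, b = -1, c = -6, d = 2, e = -4.
So q(s) = s^4 - s^3 - 6s^2 + 2s - 4.
The constant term is -4.

-4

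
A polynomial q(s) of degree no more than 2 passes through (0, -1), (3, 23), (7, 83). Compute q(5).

Write q(s) = as^2 + bs + c. Substituting each data point gives a linear system:
  c = -1
  9a + 3b + c = 23
  49a + 7b + c = 83
Solving the system yields a = 1, b = 5, c = -1.
So q(s) = s^2 + 5s - 1.
Then q(5) = 49.

49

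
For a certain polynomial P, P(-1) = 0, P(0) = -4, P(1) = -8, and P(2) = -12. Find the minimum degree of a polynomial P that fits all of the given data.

Forward differences of the values at n = -1, 0, 1, 2:
  P  : 0  -4  -8  -12
  Δ  : -4  -4  -4
  Δ^2: 0  0
  Δ^3: 0
The first differences are constant (-4) and nonzero, while all higher differences vanish, so the minimal degree is 1.

1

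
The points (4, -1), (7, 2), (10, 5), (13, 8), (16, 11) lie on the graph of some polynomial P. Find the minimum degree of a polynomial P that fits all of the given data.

1

Forward differences of the values at x = 4, 7, 10, 13, 16:
  P  : -1  2  5  8  11
  Δ  : 3  3  3  3
  Δ^2: 0  0  0
  Δ^3: 0  0
  Δ^4: 0
The first differences are constant (3) and nonzero, while all higher differences vanish, so the minimal degree is 1.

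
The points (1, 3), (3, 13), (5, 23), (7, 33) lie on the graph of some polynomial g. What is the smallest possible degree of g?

Forward differences of the values at x = 1, 3, 5, 7:
  g  : 3  13  23  33
  Δ  : 10  10  10
  Δ^2: 0  0
  Δ^3: 0
The first differences are constant (10) and nonzero, while all higher differences vanish, so the minimal degree is 1.

1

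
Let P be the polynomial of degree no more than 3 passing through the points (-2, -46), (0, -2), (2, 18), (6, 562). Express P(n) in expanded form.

P(n) = 3n^3 - 3n^2 + 4n - 2

Using the Lagrange interpolation formula with nodes -2, 0, 2, 6:
  L_0(n) = n(n - 2)(n - 6) / -64
  L_1(n) = (n + 2)(n - 2)(n - 6) / 24
  L_2(n) = (n + 2)n(n - 6) / -32
  L_3(n) = (n + 2)n(n - 2) / 192
Then P(n) = -46·L_0(n) - 2·L_1(n) + 18·L_2(n) + 562·L_3(n).
Expanding and collecting terms gives P(n) = 3n³ - 3n² + 4n - 2.
Check: P(-2) = -46. ✓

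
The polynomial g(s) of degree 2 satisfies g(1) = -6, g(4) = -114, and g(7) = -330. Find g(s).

Write g(s) = as^2 + bs + c. Substituting each data point gives a linear system:
  a + b + c = -6
  16a + 4b + c = -114
  49a + 7b + c = -330
Solving the system yields a = -6, b = -6, c = 6.
So g(s) = -6s^2 - 6s + 6.
Check: g(7) = -330. ✓

g(s) = -6s^2 - 6s + 6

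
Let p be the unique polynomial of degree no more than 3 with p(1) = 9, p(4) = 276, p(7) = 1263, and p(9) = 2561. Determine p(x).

p(x) = 3x^3 + 4x^2 + 6x - 4

Write p(x) = ax^3 + bx^2 + cx + d. Substituting each data point gives a linear system:
  a + b + c + d = 9
  64a + 16b + 4c + d = 276
  343a + 49b + 7c + d = 1263
  729a + 81b + 9c + d = 2561
Solving the system yields a = 3, b = 4, c = 6, d = -4.
So p(x) = 3x^3 + 4x^2 + 6x - 4.
Check: p(1) = 9. ✓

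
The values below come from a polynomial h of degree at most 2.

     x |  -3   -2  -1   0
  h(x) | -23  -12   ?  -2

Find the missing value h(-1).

-5

The 3 known points determine the degree-2 polynomial uniquely.
Write h(x) = ax^2 + bx + c. Substituting each data point gives a linear system:
  9a - 3b + c = -23
  4a - 2b + c = -12
  c = -2
Solving the system yields a = -2, b = 1, c = -2.
So h(x) = -2x^2 + x - 2.
Then h(-1) = -5.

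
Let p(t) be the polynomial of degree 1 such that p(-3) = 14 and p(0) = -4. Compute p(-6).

Using the Lagrange interpolation formula with nodes -3, 0:
  L_0(t) = t / -3
  L_1(t) = (t + 3) / 3
Then p(t) = 14·L_0(t) - 4·L_1(t).
Expanding and collecting terms gives p(t) = -6t - 4.
Evaluating at t = -6: p(-6) = 32.

32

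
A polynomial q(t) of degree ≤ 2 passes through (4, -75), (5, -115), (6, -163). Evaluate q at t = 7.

Using the Lagrange interpolation formula with nodes 4, 5, 6:
  L_0(t) = (t - 5)(t - 6) / 2
  L_1(t) = (t - 4)(t - 6) / -1
  L_2(t) = (t - 4)(t - 5) / 2
Then q(t) = -75·L_0(t) - 115·L_1(t) - 163·L_2(t).
Expanding and collecting terms gives q(t) = -4t^2 - 4t + 5.
Evaluating at t = 7: q(7) = -219.

-219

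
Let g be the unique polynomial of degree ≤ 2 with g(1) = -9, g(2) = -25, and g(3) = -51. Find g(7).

-255

Forward differences of the values at s = 1, 2, 3:
  g  : -9  -25  -51
  Δ  : -16  -26
  Δ^2: -10
The second differences are constant, confirming degree 2.
Interpolating (Newton forward form) and evaluating at s = 7 gives g(7) = -255.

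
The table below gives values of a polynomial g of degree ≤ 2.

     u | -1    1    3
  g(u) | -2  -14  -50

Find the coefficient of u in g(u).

Write g(u) = au^2 + bu + c. Substituting each data point gives a linear system:
  a - b + c = -2
  a + b + c = -14
  9a + 3b + c = -50
Solving the system yields a = -3, b = -6, c = -5.
So g(u) = -3u^2 - 6u - 5.
The coefficient of u is -6.

-6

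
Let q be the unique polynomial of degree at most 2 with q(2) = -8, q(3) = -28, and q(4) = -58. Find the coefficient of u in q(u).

Write q(u) = au^2 + bu + c. Substituting each data point gives a linear system:
  4a + 2b + c = -8
  9a + 3b + c = -28
  16a + 4b + c = -58
Solving the system yields a = -5, b = 5, c = 2.
So q(u) = -5u^2 + 5u + 2.
The coefficient of u is 5.

5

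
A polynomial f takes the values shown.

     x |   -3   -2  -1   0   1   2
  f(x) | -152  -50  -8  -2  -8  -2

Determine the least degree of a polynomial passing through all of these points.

Forward differences of the values at x = -3, -2, -1, 0, 1, 2:
  f  : -152  -50  -8  -2  -8  -2
  Δ  : 102  42  6  -6  6
  Δ^2: -60  -36  -12  12
  Δ^3: 24  24  24
  Δ^4: 0  0
  Δ^5: 0
The third differences are constant (24) and nonzero, while all higher differences vanish, so the minimal degree is 3.

3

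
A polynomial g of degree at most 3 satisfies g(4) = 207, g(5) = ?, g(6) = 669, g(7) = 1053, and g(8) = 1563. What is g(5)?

393

The 4 known points determine the degree-3 polynomial uniquely.
Write g(u) = au^3 + bu^2 + cu + d. Substituting each data point gives a linear system:
  64a + 16b + 4c + d = 207
  216a + 36b + 6c + d = 669
  343a + 49b + 7c + d = 1053
  512a + 64b + 8c + d = 1563
Solving the system yields a = 3, b = 0, c = 3, d = 3.
So g(u) = 3u^3 + 3u + 3.
Then g(5) = 393.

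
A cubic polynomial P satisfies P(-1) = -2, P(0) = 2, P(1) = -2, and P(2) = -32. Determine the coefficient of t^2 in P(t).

-4

Write P(t) = at^3 + bt^2 + ct + d. Substituting each data point gives a linear system:
  -a + b - c + d = -2
  d = 2
  a + b + c + d = -2
  8a + 4b + 2c + d = -32
Solving the system yields a = -3, b = -4, c = 3, d = 2.
So P(t) = -3t^3 - 4t^2 + 3t + 2.
The coefficient of t^2 is -4.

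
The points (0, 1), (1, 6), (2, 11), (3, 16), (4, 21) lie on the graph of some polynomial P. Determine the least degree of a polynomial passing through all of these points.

1

Forward differences of the values at x = 0, 1, 2, 3, 4:
  P  : 1  6  11  16  21
  Δ  : 5  5  5  5
  Δ^2: 0  0  0
  Δ^3: 0  0
  Δ^4: 0
The first differences are constant (5) and nonzero, while all higher differences vanish, so the minimal degree is 1.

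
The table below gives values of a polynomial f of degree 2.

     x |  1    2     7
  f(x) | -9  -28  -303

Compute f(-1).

-7

Using the Lagrange interpolation formula with nodes 1, 2, 7:
  L_0(x) = (x - 2)(x - 7) / 6
  L_1(x) = (x - 1)(x - 7) / -5
  L_2(x) = (x - 1)(x - 2) / 30
Then f(x) = -9·L_0(x) - 28·L_1(x) - 303·L_2(x).
Expanding and collecting terms gives f(x) = -6x² - x - 2.
Evaluating at x = -1: f(-1) = -7.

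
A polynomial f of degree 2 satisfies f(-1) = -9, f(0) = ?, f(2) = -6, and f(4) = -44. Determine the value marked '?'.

0

The 3 known points determine the degree-2 polynomial uniquely.
Write f(t) = at^2 + bt + c. Substituting each data point gives a linear system:
  a - b + c = -9
  4a + 2b + c = -6
  16a + 4b + c = -44
Solving the system yields a = -4, b = 5, c = 0.
So f(t) = -4t² + 5t.
Then f(0) = 0.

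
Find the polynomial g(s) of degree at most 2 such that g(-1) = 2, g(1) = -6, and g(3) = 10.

g(s) = 3s^2 - 4s - 5

Write g(s) = as^2 + bs + c. Substituting each data point gives a linear system:
  a - b + c = 2
  a + b + c = -6
  9a + 3b + c = 10
Solving the system yields a = 3, b = -4, c = -5.
So g(s) = 3s^2 - 4s - 5.
Check: g(3) = 10. ✓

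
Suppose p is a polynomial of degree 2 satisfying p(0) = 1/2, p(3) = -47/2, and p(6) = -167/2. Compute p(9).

Using the Lagrange interpolation formula with nodes 0, 3, 6:
  L_0(x) = (x - 3)(x - 6) / 18
  L_1(x) = x(x - 6) / -9
  L_2(x) = x(x - 3) / 18
Then p(x) = 1/2·L_0(x) - 47/2·L_1(x) - 167/2·L_2(x).
Expanding and collecting terms gives p(x) = -2x^2 - 2x + 1/2.
Evaluating at x = 9: p(9) = -359/2.

-359/2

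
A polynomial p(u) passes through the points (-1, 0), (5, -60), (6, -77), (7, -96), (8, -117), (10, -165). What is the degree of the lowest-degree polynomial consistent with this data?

Divided differences on the nodes -1, 5, 6, 7, 8, 10:
  order 0: 0  -60  -77  -96  -117  -165
  order 1: -10  -17  -19  -21  -24
  order 2: -1  -1  -1  -1
  order 3: 0  0  0
  order 4: 0  0
  order 5: 0
The order-2 divided differences are all -1 (nonzero) and every higher order vanishes, so the data lies on a polynomial of degree exactly 2.

2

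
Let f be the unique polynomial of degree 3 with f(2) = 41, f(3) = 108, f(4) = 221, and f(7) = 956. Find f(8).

Write f(u) = au^3 + bu^2 + cu + d. Substituting each data point gives a linear system:
  8a + 4b + 2c + d = 41
  27a + 9b + 3c + d = 108
  64a + 16b + 4c + d = 221
  343a + 49b + 7c + d = 956
Solving the system yields a = 2, b = 5, c = 4, d = -3.
So f(u) = 2u³ + 5u² + 4u - 3.
Then f(8) = 1373.

1373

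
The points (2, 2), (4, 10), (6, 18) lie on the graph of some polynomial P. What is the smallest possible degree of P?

1

Forward differences of the values at u = 2, 4, 6:
  P  : 2  10  18
  Δ  : 8  8
  Δ^2: 0
The first differences are constant (8) and nonzero, while all higher differences vanish, so the minimal degree is 1.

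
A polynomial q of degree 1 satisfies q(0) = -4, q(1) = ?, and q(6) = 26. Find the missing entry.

The 2 known points determine the degree-1 polynomial uniquely.
Write q(s) = as + b. Substituting each data point gives a linear system:
  b = -4
  6a + b = 26
Solving the system yields a = 5, b = -4.
So q(s) = 5s - 4.
Then q(1) = 1.

1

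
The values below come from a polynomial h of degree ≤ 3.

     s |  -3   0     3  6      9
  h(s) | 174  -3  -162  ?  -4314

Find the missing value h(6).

-1275

The 4 known points determine the degree-3 polynomial uniquely.
Write h(s) = as^3 + bs^2 + cs + d. Substituting each data point gives a linear system:
  -27a + 9b - 3c + d = 174
  d = -3
  27a + 9b + 3c + d = -162
  729a + 81b + 9c + d = -4314
Solving the system yields a = -6, b = 1, c = -2, d = -3.
So h(s) = -6s^3 + s^2 - 2s - 3.
Then h(6) = -1275.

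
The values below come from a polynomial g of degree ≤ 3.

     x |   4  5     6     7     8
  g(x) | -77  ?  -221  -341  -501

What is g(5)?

On equispaced nodes a degree-3 polynomial has vanishing fourth forward difference, so
  g(4) - 4·g(5) + 6·g(6) - 4·g(7) + g(8) = 0.
Substituting the known values and solving for g(5):
  -4·g(5) = 540
  g(5) = -135.

-135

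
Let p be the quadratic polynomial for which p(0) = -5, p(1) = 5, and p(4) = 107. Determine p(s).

p(s) = 6s^2 + 4s - 5

Using the Lagrange interpolation formula with nodes 0, 1, 4:
  L_0(s) = (s - 1)(s - 4) / 4
  L_1(s) = s(s - 4) / -3
  L_2(s) = s(s - 1) / 12
Then p(s) = -5·L_0(s) + 5·L_1(s) + 107·L_2(s).
Expanding and collecting terms gives p(s) = 6s^2 + 4s - 5.
Check: p(4) = 107. ✓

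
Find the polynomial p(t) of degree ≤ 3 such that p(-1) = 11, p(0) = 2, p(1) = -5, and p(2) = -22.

p(t) = -2t^3 + t^2 - 6t + 2

Write p(t) = at^3 + bt^2 + ct + d. Substituting each data point gives a linear system:
  -a + b - c + d = 11
  d = 2
  a + b + c + d = -5
  8a + 4b + 2c + d = -22
Solving the system yields a = -2, b = 1, c = -6, d = 2.
So p(t) = -2t^3 + t^2 - 6t + 2.
Check: p(0) = 2. ✓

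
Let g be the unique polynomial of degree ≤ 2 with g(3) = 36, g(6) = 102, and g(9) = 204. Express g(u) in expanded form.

g(u) = 2u^2 + 4u + 6

Write g(u) = au^2 + bu + c. Substituting each data point gives a linear system:
  9a + 3b + c = 36
  36a + 6b + c = 102
  81a + 9b + c = 204
Solving the system yields a = 2, b = 4, c = 6.
So g(u) = 2u^2 + 4u + 6.
Check: g(6) = 102. ✓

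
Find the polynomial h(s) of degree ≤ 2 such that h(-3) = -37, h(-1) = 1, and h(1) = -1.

Write h(s) = as^2 + bs + c. Substituting each data point gives a linear system:
  9a - 3b + c = -37
  a - b + c = 1
  a + b + c = -1
Solving the system yields a = -5, b = -1, c = 5.
So h(s) = -5s^2 - s + 5.
Check: h(-1) = 1. ✓

h(s) = -5s^2 - s + 5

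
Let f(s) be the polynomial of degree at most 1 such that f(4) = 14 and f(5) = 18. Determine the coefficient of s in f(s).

4

Write f(s) = as + b. Substituting each data point gives a linear system:
  4a + b = 14
  5a + b = 18
Solving the system yields a = 4, b = -2.
So f(s) = 4s - 2.
The leading coefficient is 4.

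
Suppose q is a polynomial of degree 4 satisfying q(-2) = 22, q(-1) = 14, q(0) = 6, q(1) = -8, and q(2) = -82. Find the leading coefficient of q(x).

-2

Write q(x) = ax^4 + bx^3 + cx^2 + dx + e. Substituting each data point gives a linear system:
  16a - 8b + 4c - 2d + e = 22
  a - b + c - d + e = 14
  e = 6
  a + b + c + d + e = -8
  16a + 8b + 4c + 2d + e = -82
Solving the system yields a = -2, b = -5, c = -1, d = -6, e = 6.
So q(x) = -2x⁴ - 5x³ - x² - 6x + 6.
The leading coefficient is -2.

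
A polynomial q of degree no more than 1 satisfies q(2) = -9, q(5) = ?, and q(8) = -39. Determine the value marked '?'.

On equispaced nodes a degree-1 polynomial has vanishing second forward difference, so
  q(2) - 2·q(5) + q(8) = 0.
Substituting the known values and solving for q(5):
  -2·q(5) = 48
  q(5) = -24.

-24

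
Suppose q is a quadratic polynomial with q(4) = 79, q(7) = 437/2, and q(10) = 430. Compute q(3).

Using the Lagrange interpolation formula with nodes 4, 7, 10:
  L_0(s) = (s - 7)(s - 10) / 18
  L_1(s) = (s - 4)(s - 10) / -9
  L_2(s) = (s - 4)(s - 7) / 18
Then q(s) = 79·L_0(s) + 437/2·L_1(s) + 430·L_2(s).
Expanding and collecting terms gives q(s) = 4s^2 + (5/2)s + 5.
Evaluating at s = 3: q(3) = 97/2.

97/2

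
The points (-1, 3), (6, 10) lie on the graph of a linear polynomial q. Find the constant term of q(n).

Write q(n) = an + b. Substituting each data point gives a linear system:
  -a + b = 3
  6a + b = 10
Solving the system yields a = 1, b = 4.
So q(n) = n + 4.
The constant term is 4.

4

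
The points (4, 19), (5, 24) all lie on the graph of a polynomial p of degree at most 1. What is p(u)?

Write p(u) = au + b. Substituting each data point gives a linear system:
  4a + b = 19
  5a + b = 24
Solving the system yields a = 5, b = -1.
So p(u) = 5u - 1.
Check: p(4) = 19. ✓

p(u) = 5u - 1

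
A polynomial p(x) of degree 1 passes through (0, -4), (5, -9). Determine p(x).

p(x) = -x - 4

Write p(x) = ax + b. Substituting each data point gives a linear system:
  b = -4
  5a + b = -9
Solving the system yields a = -1, b = -4.
So p(x) = -x - 4.
Check: p(0) = -4. ✓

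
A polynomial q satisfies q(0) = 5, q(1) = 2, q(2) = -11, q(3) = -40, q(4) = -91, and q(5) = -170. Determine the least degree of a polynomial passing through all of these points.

3

Forward differences of the values at s = 0, 1, 2, 3, 4, 5:
  q  : 5  2  -11  -40  -91  -170
  Δ  : -3  -13  -29  -51  -79
  Δ^2: -10  -16  -22  -28
  Δ^3: -6  -6  -6
  Δ^4: 0  0
  Δ^5: 0
The third differences are constant (-6) and nonzero, while all higher differences vanish, so the minimal degree is 3.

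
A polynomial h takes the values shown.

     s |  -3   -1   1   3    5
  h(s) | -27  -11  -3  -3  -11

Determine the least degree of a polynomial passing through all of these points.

Forward differences of the values at s = -3, -1, 1, 3, 5:
  h  : -27  -11  -3  -3  -11
  Δ  : 16  8  0  -8
  Δ^2: -8  -8  -8
  Δ^3: 0  0
  Δ^4: 0
The second differences are constant (-8) and nonzero, while all higher differences vanish, so the minimal degree is 2.

2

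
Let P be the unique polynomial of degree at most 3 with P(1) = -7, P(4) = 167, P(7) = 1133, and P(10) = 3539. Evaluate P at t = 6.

683

Using the Lagrange interpolation formula with nodes 1, 4, 7, 10:
  L_0(t) = (t - 4)(t - 7)(t - 10) / -162
  L_1(t) = (t - 1)(t - 7)(t - 10) / 54
  L_2(t) = (t - 1)(t - 4)(t - 10) / -54
  L_3(t) = (t - 1)(t - 4)(t - 7) / 162
Then P(t) = -7·L_0(t) + 167·L_1(t) + 1133·L_2(t) + 3539·L_3(t).
Expanding and collecting terms gives P(t) = 4t^3 - 4t^2 - 6t - 1.
Evaluating at t = 6: P(6) = 683.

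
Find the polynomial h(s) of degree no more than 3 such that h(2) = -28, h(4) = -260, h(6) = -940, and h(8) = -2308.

Using the Lagrange interpolation formula with nodes 2, 4, 6, 8:
  L_0(s) = (s - 4)(s - 6)(s - 8) / -48
  L_1(s) = (s - 2)(s - 6)(s - 8) / 16
  L_2(s) = (s - 2)(s - 4)(s - 8) / -16
  L_3(s) = (s - 2)(s - 4)(s - 6) / 48
Then h(s) = -28·L_0(s) - 260·L_1(s) - 940·L_2(s) - 2308·L_3(s).
Expanding and collecting terms gives h(s) = -5s^3 + 4s^2 - 4.
Check: h(4) = -260. ✓

h(s) = -5s^3 + 4s^2 - 4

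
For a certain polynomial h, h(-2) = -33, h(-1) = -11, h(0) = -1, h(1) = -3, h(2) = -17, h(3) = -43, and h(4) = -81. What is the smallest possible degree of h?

2

Forward differences of the values at n = -2, -1, 0, 1, 2, 3, 4:
  h  : -33  -11  -1  -3  -17  -43  -81
  Δ  : 22  10  -2  -14  -26  -38
  Δ^2: -12  -12  -12  -12  -12
  Δ^3: 0  0  0  0
  Δ^4: 0  0  0
  Δ^5: 0  0
  Δ^6: 0
The second differences are constant (-12) and nonzero, while all higher differences vanish, so the minimal degree is 2.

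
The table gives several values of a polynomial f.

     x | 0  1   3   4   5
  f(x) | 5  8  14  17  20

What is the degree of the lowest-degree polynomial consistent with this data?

Divided differences on the nodes 0, 1, 3, 4, 5:
  order 0: 5  8  14  17  20
  order 1: 3  3  3  3
  order 2: 0  0  0
  order 3: 0  0
  order 4: 0
The order-1 divided differences are all 3 (nonzero) and every higher order vanishes, so the data lies on a polynomial of degree exactly 1.

1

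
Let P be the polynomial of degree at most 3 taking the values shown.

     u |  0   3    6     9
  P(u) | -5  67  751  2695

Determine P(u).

Write P(u) = au^3 + bu^2 + cu + d. Substituting each data point gives a linear system:
  d = -5
  27a + 9b + 3c + d = 67
  216a + 36b + 6c + d = 751
  729a + 81b + 9c + d = 2695
Solving the system yields a = 4, b = -2, c = -6, d = -5.
So P(u) = 4u^3 - 2u^2 - 6u - 5.
Check: P(3) = 67. ✓

P(u) = 4u^3 - 2u^2 - 6u - 5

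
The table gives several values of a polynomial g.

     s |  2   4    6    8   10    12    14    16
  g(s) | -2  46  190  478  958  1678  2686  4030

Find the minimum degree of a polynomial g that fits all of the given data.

3

Forward differences of the values at s = 2, 4, 6, 8, 10, 12, 14, 16:
  g  : -2  46  190  478  958  1678  2686  4030
  Δ  : 48  144  288  480  720  1008  1344
  Δ^2: 96  144  192  240  288  336
  Δ^3: 48  48  48  48  48
  Δ^4: 0  0  0  0
  Δ^5: 0  0  0
  Δ^6: 0  0
  Δ^7: 0
The third differences are constant (48) and nonzero, while all higher differences vanish, so the minimal degree is 3.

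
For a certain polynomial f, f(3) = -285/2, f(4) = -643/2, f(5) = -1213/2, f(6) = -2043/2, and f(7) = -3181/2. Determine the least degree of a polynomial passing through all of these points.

3

Forward differences of the values at n = 3, 4, 5, 6, 7:
  f  : -285/2  -643/2  -1213/2  -2043/2  -3181/2
  Δ  : -179  -285  -415  -569
  Δ^2: -106  -130  -154
  Δ^3: -24  -24
  Δ^4: 0
The third differences are constant (-24) and nonzero, while all higher differences vanish, so the minimal degree is 3.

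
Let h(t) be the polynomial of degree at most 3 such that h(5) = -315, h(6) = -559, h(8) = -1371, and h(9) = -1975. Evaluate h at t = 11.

-3669

Write h(t) = at^3 + bt^2 + ct + d. Substituting each data point gives a linear system:
  125a + 25b + 5c + d = -315
  216a + 36b + 6c + d = -559
  512a + 64b + 8c + d = -1371
  729a + 81b + 9c + d = -1975
Solving the system yields a = -3, b = 3, c = -4, d = 5.
So h(t) = -3t^3 + 3t^2 - 4t + 5.
Then h(11) = -3669.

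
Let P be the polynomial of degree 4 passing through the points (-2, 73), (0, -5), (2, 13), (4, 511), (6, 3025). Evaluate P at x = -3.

343

Forward differences of the values at x = -2, 0, 2, 4, 6:
  P  : 73  -5  13  511  3025
  Δ  : -78  18  498  2514
  Δ^2: 96  480  2016
  Δ^3: 384  1536
  Δ^4: 1152
The fourth differences are constant, confirming degree 4.
Interpolating (Newton forward form) and evaluating at x = -3 gives P(-3) = 343.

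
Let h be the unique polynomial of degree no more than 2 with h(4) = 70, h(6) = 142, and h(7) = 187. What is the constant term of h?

-2

Write h(n) = an^2 + bn + c. Substituting each data point gives a linear system:
  16a + 4b + c = 70
  36a + 6b + c = 142
  49a + 7b + c = 187
Solving the system yields a = 3, b = 6, c = -2.
So h(n) = 3n^2 + 6n - 2.
The constant term is -2.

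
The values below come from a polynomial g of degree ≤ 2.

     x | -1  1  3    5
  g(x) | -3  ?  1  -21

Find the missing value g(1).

On equispaced nodes a degree-2 polynomial has vanishing third forward difference, so
  - g(-1) + 3·g(1) - 3·g(3) + g(5) = 0.
Substituting the known values and solving for g(1):
  3·g(1) = 21
  g(1) = 7.

7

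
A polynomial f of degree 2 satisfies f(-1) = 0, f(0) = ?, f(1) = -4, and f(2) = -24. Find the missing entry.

4

On equispaced nodes a degree-2 polynomial has vanishing third forward difference, so
  - f(-1) + 3·f(0) - 3·f(1) + f(2) = 0.
Substituting the known values and solving for f(0):
  3·f(0) = 12
  f(0) = 4.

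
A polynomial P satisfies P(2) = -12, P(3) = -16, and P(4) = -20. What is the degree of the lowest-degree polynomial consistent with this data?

1

Forward differences of the values at s = 2, 3, 4:
  P  : -12  -16  -20
  Δ  : -4  -4
  Δ^2: 0
The first differences are constant (-4) and nonzero, while all higher differences vanish, so the minimal degree is 1.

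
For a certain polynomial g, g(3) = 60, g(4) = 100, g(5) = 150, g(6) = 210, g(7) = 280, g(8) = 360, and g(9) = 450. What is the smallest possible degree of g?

2

Forward differences of the values at n = 3, 4, 5, 6, 7, 8, 9:
  g  : 60  100  150  210  280  360  450
  Δ  : 40  50  60  70  80  90
  Δ^2: 10  10  10  10  10
  Δ^3: 0  0  0  0
  Δ^4: 0  0  0
  Δ^5: 0  0
  Δ^6: 0
The second differences are constant (10) and nonzero, while all higher differences vanish, so the minimal degree is 2.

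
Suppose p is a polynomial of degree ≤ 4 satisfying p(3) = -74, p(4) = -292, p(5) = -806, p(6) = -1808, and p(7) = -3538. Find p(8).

Forward differences of the values at t = 3, 4, 5, 6, 7:
  p  : -74  -292  -806  -1808  -3538
  Δ  : -218  -514  -1002  -1730
  Δ^2: -296  -488  -728
  Δ^3: -192  -240
  Δ^4: -48
The fourth differences are constant, confirming degree 4.
Interpolating (Newton forward form) and evaluating at t = 8 gives p(8) = -6284.

-6284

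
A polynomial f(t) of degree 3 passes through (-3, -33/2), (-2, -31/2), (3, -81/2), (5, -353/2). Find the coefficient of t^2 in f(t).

Write f(t) = at^3 + bt^2 + ct + d. Substituting each data point gives a linear system:
  -27a + 9b - 3c + d = -33/2
  -8a + 4b - 2c + d = -31/2
  27a + 9b + 3c + d = -81/2
  125a + 25b + 5c + d = -353/2
Solving the system yields a = -1, b = -3, c = 5, d = -3/2.
So f(t) = -t^3 - 3t^2 + 5t - 3/2.
The coefficient of t^2 is -3.

-3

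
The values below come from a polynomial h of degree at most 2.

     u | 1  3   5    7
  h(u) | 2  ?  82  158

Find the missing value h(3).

30

On equispaced nodes a degree-2 polynomial has vanishing third forward difference, so
  - h(1) + 3·h(3) - 3·h(5) + h(7) = 0.
Substituting the known values and solving for h(3):
  3·h(3) = 90
  h(3) = 30.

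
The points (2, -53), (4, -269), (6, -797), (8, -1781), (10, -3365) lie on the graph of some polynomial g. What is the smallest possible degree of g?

3

Forward differences of the values at s = 2, 4, 6, 8, 10:
  g  : -53  -269  -797  -1781  -3365
  Δ  : -216  -528  -984  -1584
  Δ^2: -312  -456  -600
  Δ^3: -144  -144
  Δ^4: 0
The third differences are constant (-144) and nonzero, while all higher differences vanish, so the minimal degree is 3.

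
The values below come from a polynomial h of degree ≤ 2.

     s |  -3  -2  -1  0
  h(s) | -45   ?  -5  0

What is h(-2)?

-20

On equispaced nodes a degree-2 polynomial has vanishing third forward difference, so
  - h(-3) + 3·h(-2) - 3·h(-1) + h(0) = 0.
Substituting the known values and solving for h(-2):
  3·h(-2) = -60
  h(-2) = -20.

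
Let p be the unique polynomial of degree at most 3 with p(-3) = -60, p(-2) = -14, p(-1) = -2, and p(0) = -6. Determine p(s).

Write p(s) = as^3 + bs^2 + cs + d. Substituting each data point gives a linear system:
  -27a + 9b - 3c + d = -60
  -8a + 4b - 2c + d = -14
  -a + b - c + d = -2
  d = -6
Solving the system yields a = 3, b = 1, c = -6, d = -6.
So p(s) = 3s³ + s² - 6s - 6.
Check: p(0) = -6. ✓

p(s) = 3s^3 + s^2 - 6s - 6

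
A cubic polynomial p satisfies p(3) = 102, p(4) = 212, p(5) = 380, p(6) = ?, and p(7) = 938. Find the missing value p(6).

On equispaced nodes a degree-3 polynomial has vanishing fourth forward difference, so
  p(3) - 4·p(4) + 6·p(5) - 4·p(6) + p(7) = 0.
Substituting the known values and solving for p(6):
  -4·p(6) = -2472
  p(6) = 618.

618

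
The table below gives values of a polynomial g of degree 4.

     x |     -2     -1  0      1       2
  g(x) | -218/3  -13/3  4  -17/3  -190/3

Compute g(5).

Using the Lagrange interpolation formula with nodes -2, -1, 0, 1, 2:
  L_0(x) = (x + 1)x(x - 1)(x - 2) / 24
  L_1(x) = (x + 2)x(x - 1)(x - 2) / -6
  L_2(x) = (x + 2)(x + 1)(x - 1)(x - 2) / 4
  L_3(x) = (x + 2)(x + 1)x(x - 2) / -6
  L_4(x) = (x + 2)(x + 1)x(x - 1) / 24
Then g(x) = -218/3·L_0(x) - 13/3·L_1(x) + 4·L_2(x) - 17/3·L_3(x) - 190/3·L_4(x).
Expanding and collecting terms gives g(x) = -3x⁴ + x³ - 6x² - (5/3)x + 4.
Evaluating at x = 5: g(5) = -5713/3.

-5713/3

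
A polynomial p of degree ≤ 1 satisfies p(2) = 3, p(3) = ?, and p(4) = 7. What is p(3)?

5

The 2 known points determine the degree-1 polynomial uniquely.
Write p(n) = an + b. Substituting each data point gives a linear system:
  2a + b = 3
  4a + b = 7
Solving the system yields a = 2, b = -1.
So p(n) = 2n - 1.
Then p(3) = 5.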